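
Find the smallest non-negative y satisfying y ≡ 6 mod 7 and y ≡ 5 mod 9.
M = 7 × 9 = 63. M₁ = 9, y₁ ≡ 4 mod 7. M₂ = 7, y₂ ≡ 4 mod 9. y = 6×9×4 + 5×7×4 ≡ 41 mod 63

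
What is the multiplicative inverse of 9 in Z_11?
Since 11 is prime, by Fermat 9^(-1) ≡ 9^{9} ≡ 5 (mod 11). Verify: 9 × 5 = 45 ≡ 1 (mod 11)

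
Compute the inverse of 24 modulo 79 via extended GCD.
Extended GCD: 24(-23) + 79(7) = 1. So 24^(-1) ≡ -23 ≡ 56 (mod 79). Verify: 24 × 56 = 1344 ≡ 1 (mod 79)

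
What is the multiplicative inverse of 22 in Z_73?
Since 73 is prime, by Fermat 22^(-1) ≡ 22^{71} ≡ 10 (mod 73). Verify: 22 × 10 = 220 ≡ 1 (mod 73)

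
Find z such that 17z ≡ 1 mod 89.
Since 89 is prime, by Fermat 17^(-1) ≡ 17^{87} ≡ 21 mod 89. Verify: 17 × 21 = 357 ≡ 1 mod 89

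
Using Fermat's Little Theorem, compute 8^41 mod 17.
By Fermat: 8^{16} ≡ 1 (mod 17). 41 = 2×16 + 9. So 8^{41} ≡ 8^{9} ≡ 8 (mod 17)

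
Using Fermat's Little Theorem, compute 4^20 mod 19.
By Fermat: 4^{18} ≡ 1 mod 19. So 4^{20} = 4^{18} · 4^{2} ≡ 4^{2} ≡ 16 mod 19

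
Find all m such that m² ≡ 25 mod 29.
The square roots of 25 mod 29 are 24 and 5. Verify: 24² = 576 ≡ 25 mod 29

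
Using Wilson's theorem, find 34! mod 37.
(36)! = (34)! × (35) × (36) ≡ -1 mod 37. So (34)! ≡ -1 × [(36)(35)]^(-1) ≡ 18 mod 37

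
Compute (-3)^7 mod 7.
Using Fermat: (-3)^{6} ≡ 1 (mod 7). 7 ≡ 1 (mod 6). So (-3)^{7} ≡ (-3)^{1} ≡ 4 (mod 7)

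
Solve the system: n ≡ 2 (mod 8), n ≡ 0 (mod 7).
M = 8 × 7 = 56. M₁ = 7, y₁ ≡ 7 (mod 8). M₂ = 8, y₂ ≡ 1 (mod 7). n = 2×7×7 + 0×8×1 ≡ 42 (mod 56)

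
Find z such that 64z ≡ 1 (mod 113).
Since 113 is prime, by Fermat 64^(-1) ≡ 64^{111} ≡ 83 (mod 113). Verify: 64 × 83 = 5312 ≡ 1 (mod 113)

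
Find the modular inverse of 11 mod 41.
Since 41 is prime, by Fermat 11^(-1) ≡ 11^{39} ≡ 15 mod 41. Verify: 11 × 15 = 165 ≡ 1 mod 41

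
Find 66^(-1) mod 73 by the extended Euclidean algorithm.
Extended GCD: 66(-21) + 73(19) = 1. So 66^(-1) ≡ -21 ≡ 52 mod 73. Verify: 66 × 52 = 3432 ≡ 1 mod 73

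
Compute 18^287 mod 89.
Using Fermat: 18^{88} ≡ 1 (mod 89). 287 ≡ 23 (mod 88). So 18^{287} ≡ 18^{23} ≡ 71 (mod 89)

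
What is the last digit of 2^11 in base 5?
Using Fermat: 2^{4} ≡ 1 mod 5. 11 ≡ 3 mod 4. So 2^{11} ≡ 2^{3} ≡ 3 mod 5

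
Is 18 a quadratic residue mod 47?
By Euler's criterion: 18^{23} ≡ 1 (mod 47). Since this equals 1, 18 is a QR.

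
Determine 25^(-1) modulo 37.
Since 37 is prime, by Fermat 25^(-1) ≡ 25^{35} ≡ 3 mod 37. Verify: 25 × 3 = 75 ≡ 1 mod 37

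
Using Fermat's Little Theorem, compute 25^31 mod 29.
By Fermat: 25^{28} ≡ 1 mod 29. So 25^{31} = 25^{28} · 25^{3} ≡ 25^{3} ≡ 23 mod 29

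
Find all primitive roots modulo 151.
There are φ(150) = 40 primitive roots mod 151: {6, 7, 12, 13, 14, 15, 30, 35, 48, 51, 52, 54, 56, 61, 63, 71, 77, 82, 89, 93, 96, 102, 104, 106, 108, 109, 111, 112, 114, 115, 117, 120, 126, 129, 130, 133, 134, 140, 141, 146}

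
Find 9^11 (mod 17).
By repeated squaring (mod 17): 9^{1}≡9, 9^{2}≡13, 9^{4}≡16, 9^{8}≡1. Then 9^{11} = 9^{8+2+1} ≡ 1 × 13 × 9 ≡ 15 (mod 17)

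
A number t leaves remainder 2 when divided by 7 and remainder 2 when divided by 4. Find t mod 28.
M = 7 × 4 = 28. M₁ = 4, y₁ ≡ 2 mod 7. M₂ = 7, y₂ ≡ 3 mod 4. t = 2×4×2 + 2×7×3 ≡ 2 mod 28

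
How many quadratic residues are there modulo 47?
Exactly half the non-zero residues mod a prime are QRs: (47-1)/2 = 23.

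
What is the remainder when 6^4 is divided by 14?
6^{4} = 1296 ≡ 8 mod 14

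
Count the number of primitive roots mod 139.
A prime p has φ(p-1) primitive roots; here φ(138) = 44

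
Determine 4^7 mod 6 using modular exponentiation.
By repeated squaring (mod 6): 4^{1}≡4, 4^{2}≡4, 4^{4}≡4. Then 4^{7} = 4^{4+2+1} ≡ 4 × 4 × 4 ≡ 4 (mod 6)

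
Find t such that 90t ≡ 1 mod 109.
Since 109 is prime, by Fermat 90^(-1) ≡ 90^{107} ≡ 86 mod 109. Verify: 90 × 86 = 7740 ≡ 1 mod 109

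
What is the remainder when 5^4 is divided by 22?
5^{4} = 625 ≡ 9 (mod 22)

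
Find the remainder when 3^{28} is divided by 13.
By Fermat: 3^{12} ≡ 1 (mod 13). 28 = 2×12 + 4. So 3^{28} ≡ 3^{4} ≡ 3 (mod 13)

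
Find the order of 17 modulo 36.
Powers of 17 mod 36: 17^1≡17, 17^2≡1. ord_36(17) = 2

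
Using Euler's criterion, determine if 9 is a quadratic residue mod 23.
By Euler's criterion: 9^{11} ≡ 1 mod 23. Since this equals 1, 9 is a QR.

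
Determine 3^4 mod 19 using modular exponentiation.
3^{4} = 81 ≡ 5 mod 19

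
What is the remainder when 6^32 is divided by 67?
By repeated squaring (mod 67): 6^{1}≡6, 6^{2}≡36, 6^{4}≡23, 6^{8}≡60, 6^{16}≡49, 6^{32}≡56. So 6^{32} ≡ 56 (mod 67)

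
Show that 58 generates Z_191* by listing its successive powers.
58^1, 58^2, ..., 58^{190} mod 191: [58, 117, 101, 128, 166, 78, 131, 149, 47, 52, 151, 163, 95, 162, 37, 45, 127, 108, 152, 30, 21, 72, 165, 20, 14, 48, 110, 77, 73, 32, 137, 115, 176, 85, 155, 13, 181, 184, 167, 136, 57, 59, 175, 27, 38, 103, 53, 18, 89, 5, 99, 12, 123, 67, 66, 8, 82, 172, 44, 69, 182, 51, 93, 46, 185, 34, 62, 158, 187, 150, 105, 169, 61, 100, 70, 49, 168, 3, 174, 160, 112, 2, 116, 43, 11, 65, 141, 156, 71, 107, 94, 104, 111, 135, 190, 133, 74, 90, 63, 25, 113, 60, 42, 144, 139, 40, 28, 96, 29, 154, 146, 64, 83, 39, 161, 170, 119, 26, 171, 177, 143, 81, 114, 118, 159, 54, 76, 15, 106, 36, 178, 10, 7, 24, 55, 134, 132, 16, 164, 153, 88, 138, 173, 102, 186, 92, 179, 68, 124, 125, 183, 109, 19, 147, 122, 9, 140, 98, 145, 6, 157, 129, 33, 4, 41, 86, 22, 130, 91, 121, 142, 23, 188, 17, 31, 79, 189, 75, 148, 180, 126, 50, 35, 120, 84, 97, 87, 80, 56, 1]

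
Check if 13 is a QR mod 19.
By Euler's criterion: 13^{9} ≡ 18 mod 19. Since this equals -1 (≡ 18), 13 is not a QR.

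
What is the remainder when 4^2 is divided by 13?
4^{2} = 16 ≡ 3 (mod 13)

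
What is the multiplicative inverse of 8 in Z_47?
Since 47 is prime, by Fermat 8^(-1) ≡ 8^{45} ≡ 6 mod 47. Verify: 8 × 6 = 48 ≡ 1 mod 47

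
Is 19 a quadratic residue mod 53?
By Euler's criterion: 19^{26} ≡ 52 mod 53. Since this equals -1 (≡ 52), 19 is not a QR.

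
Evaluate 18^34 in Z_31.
Using Fermat: 18^{30} ≡ 1 mod 31. 34 ≡ 4 mod 30. So 18^{34} ≡ 18^{4} ≡ 10 mod 31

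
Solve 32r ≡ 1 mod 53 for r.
Since 53 is prime, by Fermat 32^(-1) ≡ 32^{51} ≡ 5 mod 53. Verify: 32 × 5 = 160 ≡ 1 mod 53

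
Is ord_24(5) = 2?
Powers of 5 mod 24: 5^1≡5, 5^2≡1. First k with 5^k≡1 is k=2. Yes, ord_24(5) = 2.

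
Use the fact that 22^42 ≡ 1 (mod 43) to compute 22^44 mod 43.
By Fermat: 22^{42} ≡ 1 (mod 43). So 22^{44} = 22^{42} · 22^{2} ≡ 22^{2} ≡ 11 (mod 43)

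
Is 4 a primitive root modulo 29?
4^{14} ≡ 1 (mod 29) and 14 < 28, so ord_29(4) = 14 ≠ 28 and 4 is not a primitive root.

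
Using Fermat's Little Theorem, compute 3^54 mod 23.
By Fermat: 3^{22} ≡ 1 (mod 23). 54 = 2×22 + 10. So 3^{54} ≡ 3^{10} ≡ 8 (mod 23)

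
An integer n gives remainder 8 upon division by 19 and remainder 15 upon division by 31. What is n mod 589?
M = 19 × 31 = 589. M₁ = 31, y₁ ≡ 8 mod 19. M₂ = 19, y₂ ≡ 18 mod 31. n = 8×31×8 + 15×19×18 ≡ 46 mod 589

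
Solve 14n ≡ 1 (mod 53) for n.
Since 53 is prime, by Fermat 14^(-1) ≡ 14^{51} ≡ 19 (mod 53). Verify: 14 × 19 = 266 ≡ 1 (mod 53)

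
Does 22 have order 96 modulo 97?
22^{4} ≡ 1 (mod 97) and 4 < 96, so ord_97(22) = 4 ≠ 96 and 22 is not a primitive root.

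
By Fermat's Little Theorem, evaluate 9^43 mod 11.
By Fermat: 9^{10} ≡ 1 (mod 11). 43 = 4×10 + 3. So 9^{43} ≡ 9^{3} ≡ 3 (mod 11)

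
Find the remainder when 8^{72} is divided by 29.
By Fermat: 8^{28} ≡ 1 mod 29. 72 = 2×28 + 16. So 8^{72} ≡ 8^{16} ≡ 23 mod 29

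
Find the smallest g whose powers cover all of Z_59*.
g = 2. For each prime q|58: 2^{29}≡58, 2^{2}≡4, none ≡ 1, so ord_59(2) = 58 and 2 is a primitive root.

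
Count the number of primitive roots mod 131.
A prime p has φ(p-1) primitive roots; here φ(130) = 48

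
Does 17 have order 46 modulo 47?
17^{23} ≡ 1 mod 47 and 23 < 46, so ord_47(17) = 23 ≠ 46 and 17 is not a primitive root.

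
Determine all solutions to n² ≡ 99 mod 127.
The square roots of 99 mod 127 are 37 and 90. Verify: 37² = 1369 ≡ 99 mod 127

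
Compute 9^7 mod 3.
By repeated squaring mod 3: 9^{1}≡0, 9^{2}≡0, 9^{4}≡0. Then 9^{7} = 9^{4+2+1} ≡ 0 × 0 × 0 ≡ 0 mod 3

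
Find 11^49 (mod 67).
By repeated squaring (mod 67): 11^{1}≡11, 11^{2}≡54, 11^{4}≡35, 11^{8}≡19, 11^{16}≡26, 11^{32}≡6. Then 11^{49} = 11^{32+16+1} ≡ 6 × 26 × 11 ≡ 41 (mod 67)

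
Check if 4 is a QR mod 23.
By Euler's criterion: 4^{11} ≡ 1 (mod 23). Since this equals 1, 4 is a QR.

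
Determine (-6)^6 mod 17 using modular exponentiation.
By repeated squaring mod 17: (-6)^{1}≡11, (-6)^{2}≡2, (-6)^{4}≡4. Then (-6)^{6} = (-6)^{4+2} ≡ 4 × 2 ≡ 8 mod 17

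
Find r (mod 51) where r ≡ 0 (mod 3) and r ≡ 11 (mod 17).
M = 3 × 17 = 51. M₁ = 17, y₁ ≡ 2 (mod 3). M₂ = 3, y₂ ≡ 6 (mod 17). r = 0×17×2 + 11×3×6 ≡ 45 (mod 51)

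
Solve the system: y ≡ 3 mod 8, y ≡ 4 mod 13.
M = 8 × 13 = 104. M₁ = 13, y₁ ≡ 5 mod 8. M₂ = 8, y₂ ≡ 5 mod 13. y = 3×13×5 + 4×8×5 ≡ 43 mod 104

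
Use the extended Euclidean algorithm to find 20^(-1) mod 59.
Extended GCD: 20(3) + 59(-1) = 1. So 20^(-1) ≡ 3 (mod 59). Verify: 20 × 3 = 60 ≡ 1 (mod 59)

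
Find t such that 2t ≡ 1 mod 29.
Since 29 is prime, by Fermat 2^(-1) ≡ 2^{27} ≡ 15 mod 29. Verify: 2 × 15 = 30 ≡ 1 mod 29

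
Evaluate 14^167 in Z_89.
Using Fermat: 14^{88} ≡ 1 mod 89. 167 ≡ 79 mod 88. So 14^{167} ≡ 14^{79} ≡ 51 mod 89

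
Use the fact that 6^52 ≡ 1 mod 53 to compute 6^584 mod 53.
By Fermat: 6^{52} ≡ 1 mod 53. 584 ≡ 12 mod 52. So 6^{584} ≡ 6^{12} ≡ 44 mod 53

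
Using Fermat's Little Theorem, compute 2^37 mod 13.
By Fermat: 2^{12} ≡ 1 mod 13. 37 = 3×12 + 1. So 2^{37} ≡ 2^{1} ≡ 2 mod 13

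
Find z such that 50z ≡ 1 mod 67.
Since 67 is prime, by Fermat 50^(-1) ≡ 50^{65} ≡ 63 mod 67. Verify: 50 × 63 = 3150 ≡ 1 mod 67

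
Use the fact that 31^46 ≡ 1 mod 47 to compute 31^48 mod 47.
By Fermat: 31^{46} ≡ 1 mod 47. So 31^{48} = 31^{46} · 31^{2} ≡ 31^{2} ≡ 21 mod 47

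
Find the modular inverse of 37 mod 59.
Since 59 is prime, by Fermat 37^(-1) ≡ 37^{57} ≡ 8 (mod 59). Verify: 37 × 8 = 296 ≡ 1 (mod 59)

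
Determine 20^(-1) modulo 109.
Since 109 is prime, by Fermat 20^(-1) ≡ 20^{107} ≡ 60 mod 109. Verify: 20 × 60 = 1200 ≡ 1 mod 109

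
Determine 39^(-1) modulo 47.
Since 47 is prime, by Fermat 39^(-1) ≡ 39^{45} ≡ 41 (mod 47). Verify: 39 × 41 = 1599 ≡ 1 (mod 47)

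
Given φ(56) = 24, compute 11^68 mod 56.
By Euler: 11^{24} ≡ 1 mod 56 since gcd(11, 56) = 1. 68 = 2×24 + 20. So 11^{68} ≡ 11^{20} ≡ 9 mod 56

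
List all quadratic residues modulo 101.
Quadratic residues modulo 101: {1, 4, 5, 6, 9, 13, 14, 16, 17, 19, 20, 21, 22, 23, 24, 25, 30, 31, 33, 36, 37, 43, 45, 47, 49, 52, 54, 56, 58, 64, 65, 68, 70, 71, 76, 77, 78, 79, 80, 81, 82, 84, 85, 87, 88, 92, 95, 96, 97, 100}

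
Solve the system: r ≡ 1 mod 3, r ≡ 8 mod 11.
M = 3 × 11 = 33. M₁ = 11, y₁ ≡ 2 mod 3. M₂ = 3, y₂ ≡ 4 mod 11. r = 1×11×2 + 8×3×4 ≡ 19 mod 33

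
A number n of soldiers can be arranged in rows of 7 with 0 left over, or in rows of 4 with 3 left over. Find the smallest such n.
M = 7 × 4 = 28. M₁ = 4, y₁ ≡ 2 mod 7. M₂ = 7, y₂ ≡ 3 mod 4. n = 0×4×2 + 3×7×3 ≡ 7 mod 28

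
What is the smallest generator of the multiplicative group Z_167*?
g = 5. For each prime q|166: 5^{83}≡166, 5^{2}≡25, none ≡ 1, so ord_167(5) = 166 and 5 is a primitive root.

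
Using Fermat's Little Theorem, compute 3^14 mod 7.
By Fermat: 3^{6} ≡ 1 mod 7. 14 = 2×6 + 2. So 3^{14} ≡ 3^{2} ≡ 2 mod 7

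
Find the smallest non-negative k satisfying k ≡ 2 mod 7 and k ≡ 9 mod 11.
M = 7 × 11 = 77. M₁ = 11, y₁ ≡ 2 mod 7. M₂ = 7, y₂ ≡ 8 mod 11. k = 2×11×2 + 9×7×8 ≡ 9 mod 77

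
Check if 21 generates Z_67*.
21^{33} ≡ 1 (mod 67) and 33 < 66, so ord_67(21) = 33 ≠ 66 and 21 is not a primitive root.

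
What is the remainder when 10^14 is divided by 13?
Using Fermat: 10^{12} ≡ 1 (mod 13). 14 ≡ 2 (mod 12). So 10^{14} ≡ 10^{2} ≡ 9 (mod 13)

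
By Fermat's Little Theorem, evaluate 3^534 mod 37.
By Fermat: 3^{36} ≡ 1 (mod 37). 534 ≡ 30 (mod 36). So 3^{534} ≡ 3^{30} ≡ 10 (mod 37)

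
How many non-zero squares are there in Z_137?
Exactly half the non-zero residues mod a prime are QRs: (137-1)/2 = 68.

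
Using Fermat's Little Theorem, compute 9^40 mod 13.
By Fermat: 9^{12} ≡ 1 mod 13. 40 = 3×12 + 4. So 9^{40} ≡ 9^{4} ≡ 9 mod 13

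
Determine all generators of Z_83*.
There are φ(82) = 40 primitive roots mod 83: {2, 5, 6, 8, 13, 14, 15, 18, 19, 20, 22, 24, 32, 34, 35, 39, 42, 43, 45, 46, 47, 50, 52, 53, 54, 55, 56, 57, 58, 60, 62, 66, 67, 71, 72, 73, 74, 76, 79, 80}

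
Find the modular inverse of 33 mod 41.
Since 41 is prime, by Fermat 33^(-1) ≡ 33^{39} ≡ 5 (mod 41). Verify: 33 × 5 = 165 ≡ 1 (mod 41)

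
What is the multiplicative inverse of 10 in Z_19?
Since 19 is prime, by Fermat 10^(-1) ≡ 10^{17} ≡ 2 (mod 19). Verify: 10 × 2 = 20 ≡ 1 (mod 19)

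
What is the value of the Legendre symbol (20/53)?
(20/53) = 20^{26} mod 53 = -1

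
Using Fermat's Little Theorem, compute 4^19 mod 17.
By Fermat: 4^{16} ≡ 1 mod 17. So 4^{19} = 4^{16} · 4^{3} ≡ 4^{3} ≡ 13 mod 17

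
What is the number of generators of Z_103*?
Number of primitive roots mod 103 = φ(p-1) = φ(102) = 32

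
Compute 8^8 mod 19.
By repeated squaring (mod 19): 8^{1}≡8, 8^{2}≡7, 8^{4}≡11, 8^{8}≡7. So 8^{8} ≡ 7 (mod 19)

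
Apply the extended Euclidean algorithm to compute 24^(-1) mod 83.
Extended GCD: 24(-38) + 83(11) = 1. So 24^(-1) ≡ -38 ≡ 45 (mod 83). Verify: 24 × 45 = 1080 ≡ 1 (mod 83)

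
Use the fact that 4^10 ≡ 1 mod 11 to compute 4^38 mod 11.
By Fermat: 4^{10} ≡ 1 mod 11. 38 = 3×10 + 8. So 4^{38} ≡ 4^{8} ≡ 9 mod 11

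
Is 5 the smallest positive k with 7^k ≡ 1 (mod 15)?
Powers of 7 mod 15: 7^1≡7, 7^2≡4, 7^3≡13, 7^4≡1. Already 7^4≡1, so the order is 4 < 5. No, the actual order is 4.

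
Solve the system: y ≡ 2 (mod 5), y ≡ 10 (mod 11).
M = 5 × 11 = 55. M₁ = 11, y₁ ≡ 1 (mod 5). M₂ = 5, y₂ ≡ 9 (mod 11). y = 2×11×1 + 10×5×9 ≡ 32 (mod 55)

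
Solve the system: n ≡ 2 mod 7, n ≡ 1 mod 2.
M = 7 × 2 = 14. M₁ = 2, y₁ ≡ 4 mod 7. M₂ = 7, y₂ ≡ 1 mod 2. n = 2×2×4 + 1×7×1 ≡ 9 mod 14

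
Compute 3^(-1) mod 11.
Since 11 is prime, by Fermat 3^(-1) ≡ 3^{9} ≡ 4 mod 11. Verify: 3 × 4 = 12 ≡ 1 mod 11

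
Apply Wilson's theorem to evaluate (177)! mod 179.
(178)! = (177)! × (178) ≡ -1 (mod 179). So (177)! ≡ -1 × (178)^(-1) ≡ (-1)×(-1) = 1 (mod 179)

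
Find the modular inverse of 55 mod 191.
Since 191 is prime, by Fermat 55^(-1) ≡ 55^{189} ≡ 66 mod 191. Verify: 55 × 66 = 3630 ≡ 1 mod 191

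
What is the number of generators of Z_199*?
A prime p has φ(p-1) primitive roots; here φ(198) = 60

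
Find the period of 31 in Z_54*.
Powers of 31 mod 54: 31^1≡31, 31^2≡43, 31^3≡37, 31^4≡13, 31^5≡25, 31^6≡19, 31^7≡49, 31^8≡7, 31^9≡1. Order = 9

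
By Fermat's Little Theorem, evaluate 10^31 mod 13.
By Fermat: 10^{12} ≡ 1 mod 13. 31 = 2×12 + 7. So 10^{31} ≡ 10^{7} ≡ 10 mod 13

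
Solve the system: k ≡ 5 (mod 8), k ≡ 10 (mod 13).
M = 8 × 13 = 104. M₁ = 13, y₁ ≡ 5 (mod 8). M₂ = 8, y₂ ≡ 5 (mod 13). k = 5×13×5 + 10×8×5 ≡ 101 (mod 104)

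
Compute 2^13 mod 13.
Using Fermat: 2^{12} ≡ 1 (mod 13). 13 ≡ 1 (mod 12). So 2^{13} ≡ 2^{1} ≡ 2 (mod 13)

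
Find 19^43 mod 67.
By repeated squaring mod 67: 19^{1}≡19, 19^{2}≡26, 19^{4}≡6, 19^{8}≡36, 19^{16}≡23, 19^{32}≡60. Then 19^{43} = 19^{32+8+2+1} ≡ 60 × 36 × 26 × 19 ≡ 65 mod 67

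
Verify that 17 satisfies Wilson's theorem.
(16)! mod 17 = 16. Since this equals -1 mod 17, Wilson confirms 17 is prime.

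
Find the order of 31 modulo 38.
Powers of 31 mod 38: 31^1≡31, 31^2≡11, 31^3≡37, 31^4≡7, 31^5≡27, 31^6≡1. So the order of 31 is 6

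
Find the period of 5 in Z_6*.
Powers of 5 mod 6: 5^1≡5, 5^2≡1. Order = 2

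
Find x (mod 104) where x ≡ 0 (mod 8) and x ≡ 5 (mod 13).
M = 8 × 13 = 104. M₁ = 13, y₁ ≡ 5 (mod 8). M₂ = 8, y₂ ≡ 5 (mod 13). x = 0×13×5 + 5×8×5 ≡ 96 (mod 104)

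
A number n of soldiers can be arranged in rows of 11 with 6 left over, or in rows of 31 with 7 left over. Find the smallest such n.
M = 11 × 31 = 341. M₁ = 31, y₁ ≡ 5 mod 11. M₂ = 11, y₂ ≡ 17 mod 31. n = 6×31×5 + 7×11×17 ≡ 193 mod 341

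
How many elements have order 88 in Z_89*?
A prime p has φ(p-1) primitive roots; here φ(88) = 40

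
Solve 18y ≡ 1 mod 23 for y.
Since 23 is prime, by Fermat 18^(-1) ≡ 18^{21} ≡ 9 mod 23. Verify: 18 × 9 = 162 ≡ 1 mod 23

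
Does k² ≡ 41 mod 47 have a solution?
By Euler's criterion: 41^{23} ≡ 46 mod 47. Since this equals -1 (≡ 46), 41 is not a QR.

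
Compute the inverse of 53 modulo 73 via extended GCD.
Extended GCD: 53(-11) + 73(8) = 1. So 53^(-1) ≡ -11 ≡ 62 (mod 73). Verify: 53 × 62 = 3286 ≡ 1 (mod 73)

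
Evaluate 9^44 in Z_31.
Using Fermat: 9^{30} ≡ 1 mod 31. 44 ≡ 14 mod 30. So 9^{44} ≡ 9^{14} ≡ 7 mod 31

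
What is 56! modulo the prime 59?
(58)! = (56)! × (57) × (58) ≡ -1 (mod 59). So (56)! ≡ -1 × [(58)(57)]^(-1) ≡ 29 (mod 59)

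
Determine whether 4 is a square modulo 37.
By Euler's criterion: 4^{18} ≡ 1 (mod 37). Since this equals 1, 4 is a QR.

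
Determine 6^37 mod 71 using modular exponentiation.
By repeated squaring (mod 71): 6^{1}≡6, 6^{2}≡36, 6^{4}≡18, 6^{8}≡40, 6^{16}≡38, 6^{32}≡24. Then 6^{37} = 6^{32+4+1} ≡ 24 × 18 × 6 ≡ 36 (mod 71)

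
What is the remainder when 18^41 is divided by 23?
Using Fermat: 18^{22} ≡ 1 (mod 23). 41 ≡ 19 (mod 22). So 18^{41} ≡ 18^{19} ≡ 16 (mod 23)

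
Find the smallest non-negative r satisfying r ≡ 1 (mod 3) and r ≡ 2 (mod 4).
M = 3 × 4 = 12. M₁ = 4, y₁ ≡ 1 (mod 3). M₂ = 3, y₂ ≡ 3 (mod 4). r = 1×4×1 + 2×3×3 ≡ 10 (mod 12)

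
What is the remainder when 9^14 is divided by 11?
Using Fermat: 9^{10} ≡ 1 mod 11. 14 ≡ 4 mod 10. So 9^{14} ≡ 9^{4} ≡ 5 mod 11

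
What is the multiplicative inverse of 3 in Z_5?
Since 5 is prime, by Fermat 3^(-1) ≡ 3^{3} ≡ 2 (mod 5). Verify: 3 × 2 = 6 ≡ 1 (mod 5)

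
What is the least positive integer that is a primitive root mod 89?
g = 3. For each prime q|88: 3^{44}≡88, 3^{8}≡64, none ≡ 1, so ord_89(3) = 88 and 3 is a primitive root.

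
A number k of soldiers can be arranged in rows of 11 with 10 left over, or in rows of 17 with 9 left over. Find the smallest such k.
M = 11 × 17 = 187. M₁ = 17, y₁ ≡ 2 mod 11. M₂ = 11, y₂ ≡ 14 mod 17. k = 10×17×2 + 9×11×14 ≡ 43 mod 187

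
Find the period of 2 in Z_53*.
Powers of 2 mod 53: 2^1≡2, 2^2≡4, 2^3≡8, 2^4≡16, 2^5≡32, 2^6≡11, 2^7≡22, 2^8≡44, 2^9≡35, 2^10≡17, 2^11≡34, 2^12≡15, 2^13≡30, 2^14≡7, 2^15≡14, 2^16≡28, 2^17≡3, 2^18≡6, 2^19≡12, 2^20≡24, 2^21≡48, 2^22≡43, 2^23≡33, 2^24≡13, 2^25≡26, 2^26≡52, 2^27≡51, 2^28≡49, 2^29≡45, 2^30≡37, 2^31≡21, 2^32≡42, 2^33≡31, 2^34≡9, 2^35≡18, 2^36≡36, 2^37≡19, 2^38≡38, 2^39≡23, 2^40≡46, 2^41≡39, 2^42≡25, 2^43≡50, 2^44≡47, 2^45≡41, 2^46≡29, 2^47≡5, 2^48≡10, 2^49≡20, 2^50≡40, 2^51≡27, 2^52≡1. ord_53(2) = 52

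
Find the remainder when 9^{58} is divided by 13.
By Fermat: 9^{12} ≡ 1 (mod 13). 58 = 4×12 + 10. So 9^{58} ≡ 9^{10} ≡ 9 (mod 13)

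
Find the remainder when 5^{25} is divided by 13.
By Fermat: 5^{12} ≡ 1 (mod 13). 25 = 2×12 + 1. So 5^{25} ≡ 5^{1} ≡ 5 (mod 13)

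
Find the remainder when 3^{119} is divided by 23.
By Fermat: 3^{22} ≡ 1 (mod 23). 119 = 5×22 + 9. So 3^{119} ≡ 3^{9} ≡ 18 (mod 23)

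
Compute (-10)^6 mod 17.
By repeated squaring (mod 17): (-10)^{1}≡7, (-10)^{2}≡15, (-10)^{4}≡4. Then (-10)^{6} = (-10)^{4+2} ≡ 4 × 15 ≡ 9 (mod 17)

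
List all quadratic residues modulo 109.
QRs mod 109: {1, 3, 4, 5, 7, 9, 12, 15, 16, 20, 21, 22, 25, 26, 27, 28, 29, 31, 34, 35, 36, 38, 43, 45, 46, 48, 49, 60, 61, 63, 64, 66, 71, 73, 74, 75, 78, 80, 81, 82, 83, 84, 87, 88, 89, 93, 94, 97, 100, 102, 104, 105, 106, 108}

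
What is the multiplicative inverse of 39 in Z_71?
Since 71 is prime, by Fermat 39^(-1) ≡ 39^{69} ≡ 51 mod 71. Verify: 39 × 51 = 1989 ≡ 1 mod 71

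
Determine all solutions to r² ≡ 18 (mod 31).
The square roots of 18 mod 31 are 7 and 24. Verify: 7² = 49 ≡ 18 (mod 31)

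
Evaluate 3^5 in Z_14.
By repeated squaring (mod 14): 3^{1}≡3, 3^{2}≡9, 3^{4}≡11. Then 3^{5} = 3^{4+1} ≡ 11 × 3 ≡ 5 (mod 14)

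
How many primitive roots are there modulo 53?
There are φ(53-1) = φ(52) = 24 primitive roots modulo 53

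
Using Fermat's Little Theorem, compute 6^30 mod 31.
By Fermat's Little Theorem, 6^{30} ≡ 1 mod 31 since 31 is prime and gcd(6, 31) = 1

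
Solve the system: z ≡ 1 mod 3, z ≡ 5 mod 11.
M = 3 × 11 = 33. M₁ = 11, y₁ ≡ 2 mod 3. M₂ = 3, y₂ ≡ 4 mod 11. z = 1×11×2 + 5×3×4 ≡ 16 mod 33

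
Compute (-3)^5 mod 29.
By repeated squaring mod 29: (-3)^{1}≡26, (-3)^{2}≡9, (-3)^{4}≡23. Then (-3)^{5} = (-3)^{4+1} ≡ 23 × 26 ≡ 18 mod 29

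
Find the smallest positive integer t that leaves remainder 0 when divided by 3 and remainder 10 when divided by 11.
M = 3 × 11 = 33. M₁ = 11, y₁ ≡ 2 (mod 3). M₂ = 3, y₂ ≡ 4 (mod 11). t = 0×11×2 + 10×3×4 ≡ 21 (mod 33)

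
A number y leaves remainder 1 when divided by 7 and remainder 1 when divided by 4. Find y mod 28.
M = 7 × 4 = 28. M₁ = 4, y₁ ≡ 2 mod 7. M₂ = 7, y₂ ≡ 3 mod 4. y = 1×4×2 + 1×7×3 ≡ 1 mod 28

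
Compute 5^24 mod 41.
By repeated squaring mod 41: 5^{1}≡5, 5^{2}≡25, 5^{4}≡10, 5^{8}≡18, 5^{16}≡37. Then 5^{24} = 5^{16+8} ≡ 37 × 18 ≡ 10 mod 41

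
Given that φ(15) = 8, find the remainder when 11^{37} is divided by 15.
By Euler: 11^{8} ≡ 1 (mod 15) since gcd(11, 15) = 1. 37 = 4×8 + 5. So 11^{37} ≡ 11^{5} ≡ 11 (mod 15)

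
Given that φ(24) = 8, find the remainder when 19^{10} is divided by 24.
By Euler: 19^{8} ≡ 1 (mod 24) since gcd(19, 24) = 1. 10 = 1×8 + 2. So 19^{10} ≡ 19^{2} ≡ 1 (mod 24)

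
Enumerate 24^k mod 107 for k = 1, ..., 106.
24^1, 24^2, ..., 24^{106} mod 107: [24, 41, 21, 76, 5, 13, 98, 105, 59, 25, 65, 62, 97, 81, 18, 4, 96, 57, 84, 90, 20, 52, 71, 99, 22, 100, 46, 34, 67, 3, 72, 16, 63, 14, 15, 39, 80, 101, 70, 75, 88, 79, 77, 29, 54, 12, 74, 64, 38, 56, 60, 49, 106, 83, 66, 86, 31, 102, 94, 9, 2, 48, 82, 42, 45, 10, 26, 89, 103, 11, 50, 23, 17, 87, 55, 36, 8, 85, 7, 61, 73, 40, 104, 35, 91, 44, 93, 92, 68, 27, 6, 37, 32, 19, 28, 30, 78, 53, 95, 33, 43, 69, 51, 47, 58, 1]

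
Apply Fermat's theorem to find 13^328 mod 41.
By Fermat: 13^{40} ≡ 1 mod 41. 328 ≡ 8 mod 40. So 13^{328} ≡ 13^{8} ≡ 10 mod 41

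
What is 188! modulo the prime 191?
(190)! = (188)! × (189) × (190) ≡ -1 mod 191. So (188)! ≡ -1 × [(190)(189)]^(-1) ≡ 95 mod 191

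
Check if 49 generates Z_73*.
49^{12} ≡ 1 mod 73 and 12 < 72, so ord_73(49) = 12 ≠ 72 and 49 is not a primitive root.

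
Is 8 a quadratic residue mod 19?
By Euler's criterion: 8^{9} ≡ 18 mod 19. Since this equals -1 (≡ 18), 8 is not a QR.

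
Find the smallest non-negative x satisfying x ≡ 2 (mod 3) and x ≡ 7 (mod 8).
M = 3 × 8 = 24. M₁ = 8, y₁ ≡ 2 (mod 3). M₂ = 3, y₂ ≡ 3 (mod 8). x = 2×8×2 + 7×3×3 ≡ 23 (mod 24)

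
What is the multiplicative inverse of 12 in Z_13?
Since 13 is prime, by Fermat 12^(-1) ≡ 12^{11} ≡ 12 (mod 13). Verify: 12 × 12 = 144 ≡ 1 (mod 13)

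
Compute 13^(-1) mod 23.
Since 23 is prime, by Fermat 13^(-1) ≡ 13^{21} ≡ 16 mod 23. Verify: 13 × 16 = 208 ≡ 1 mod 23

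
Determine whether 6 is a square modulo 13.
By Euler's criterion: 6^{6} ≡ 12 (mod 13). Since this equals -1 (≡ 12), 6 is not a QR.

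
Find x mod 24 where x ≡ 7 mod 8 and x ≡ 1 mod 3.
M = 8 × 3 = 24. M₁ = 3, y₁ ≡ 3 mod 8. M₂ = 8, y₂ ≡ 2 mod 3. x = 7×3×3 + 1×8×2 ≡ 7 mod 24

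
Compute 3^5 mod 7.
By repeated squaring (mod 7): 3^{1}≡3, 3^{2}≡2, 3^{4}≡4. Then 3^{5} = 3^{4+1} ≡ 4 × 3 ≡ 5 (mod 7)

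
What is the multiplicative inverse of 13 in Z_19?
Since 19 is prime, by Fermat 13^(-1) ≡ 13^{17} ≡ 3 (mod 19). Verify: 13 × 3 = 39 ≡ 1 (mod 19)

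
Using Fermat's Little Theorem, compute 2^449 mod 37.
By Fermat: 2^{36} ≡ 1 mod 37. 449 ≡ 17 mod 36. So 2^{449} ≡ 2^{17} ≡ 18 mod 37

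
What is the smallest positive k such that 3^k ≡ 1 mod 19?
Powers of 3 mod 19: 3^1≡3, 3^2≡9, 3^3≡8, 3^4≡5, 3^5≡15, 3^6≡7, 3^7≡2, 3^8≡6, 3^9≡18, 3^10≡16, 3^11≡10, 3^12≡11, 3^13≡14, 3^14≡4, 3^15≡12, 3^16≡17, 3^17≡13, 3^18≡1. Order = 18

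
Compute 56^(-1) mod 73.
Since 73 is prime, by Fermat 56^(-1) ≡ 56^{71} ≡ 30 mod 73. Verify: 56 × 30 = 1680 ≡ 1 mod 73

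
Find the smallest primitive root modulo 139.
g = 2. For each prime q|138: 2^{69}≡138, 2^{46}≡96, 2^{6}≡64, none ≡ 1, so ord_139(2) = 138 and 2 is a primitive root.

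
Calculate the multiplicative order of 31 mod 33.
Powers of 31 mod 33: 31^1≡31, 31^2≡4, 31^3≡25, 31^4≡16, 31^5≡1. Order = 5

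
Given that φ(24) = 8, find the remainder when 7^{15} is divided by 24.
By Euler: 7^{8} ≡ 1 mod 24 since gcd(7, 24) = 1. 15 = 1×8 + 7. So 7^{15} ≡ 7^{7} ≡ 7 mod 24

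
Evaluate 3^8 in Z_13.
By repeated squaring mod 13: 3^{1}≡3, 3^{2}≡9, 3^{4}≡3, 3^{8}≡9. So 3^{8} ≡ 9 mod 13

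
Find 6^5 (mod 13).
By repeated squaring (mod 13): 6^{1}≡6, 6^{2}≡10, 6^{4}≡9. Then 6^{5} = 6^{4+1} ≡ 9 × 6 ≡ 2 (mod 13)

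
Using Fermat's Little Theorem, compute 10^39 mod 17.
By Fermat: 10^{16} ≡ 1 mod 17. 39 = 2×16 + 7. So 10^{39} ≡ 10^{7} ≡ 5 mod 17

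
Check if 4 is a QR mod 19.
By Euler's criterion: 4^{9} ≡ 1 mod 19. Since this equals 1, 4 is a QR.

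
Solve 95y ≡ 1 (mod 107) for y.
Since 107 is prime, by Fermat 95^(-1) ≡ 95^{105} ≡ 98 (mod 107). Verify: 95 × 98 = 9310 ≡ 1 (mod 107)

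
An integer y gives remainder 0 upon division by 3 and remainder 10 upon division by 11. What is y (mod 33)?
M = 3 × 11 = 33. M₁ = 11, y₁ ≡ 2 (mod 3). M₂ = 3, y₂ ≡ 4 (mod 11). y = 0×11×2 + 10×3×4 ≡ 21 (mod 33)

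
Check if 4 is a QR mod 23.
By Euler's criterion: 4^{11} ≡ 1 (mod 23). Since this equals 1, 4 is a QR.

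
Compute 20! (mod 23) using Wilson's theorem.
(22)! = (20)! × (21) × (22) ≡ -1 (mod 23). So (20)! ≡ -1 × [(22)(21)]^(-1) ≡ 11 (mod 23)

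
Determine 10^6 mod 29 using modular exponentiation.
By repeated squaring mod 29: 10^{1}≡10, 10^{2}≡13, 10^{4}≡24. Then 10^{6} = 10^{4+2} ≡ 24 × 13 ≡ 22 mod 29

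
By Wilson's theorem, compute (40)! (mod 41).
By Wilson's theorem, (40)! ≡ -1 ≡ 40 (mod 41)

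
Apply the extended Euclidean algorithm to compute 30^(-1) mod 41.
Extended GCD: 30(-15) + 41(11) = 1. So 30^(-1) ≡ -15 ≡ 26 (mod 41). Verify: 30 × 26 = 780 ≡ 1 (mod 41)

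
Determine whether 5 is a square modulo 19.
By Euler's criterion: 5^{9} ≡ 1 (mod 19). Since this equals 1, 5 is a QR.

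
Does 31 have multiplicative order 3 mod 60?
Powers of 31 mod 60: 31^1≡31, 31^2≡1. Already 31^2≡1, so the order is 2 < 3. No, the actual order is 2.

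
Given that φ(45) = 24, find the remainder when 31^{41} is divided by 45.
By Euler: 31^{24} ≡ 1 mod 45 since gcd(31, 45) = 1. 41 = 1×24 + 17. So 31^{41} ≡ 31^{17} ≡ 16 mod 45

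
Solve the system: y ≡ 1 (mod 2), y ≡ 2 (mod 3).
M = 2 × 3 = 6. M₁ = 3, y₁ ≡ 1 (mod 2). M₂ = 2, y₂ ≡ 2 (mod 3). y = 1×3×1 + 2×2×2 ≡ 5 (mod 6)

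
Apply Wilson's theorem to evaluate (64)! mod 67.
(66)! = (64)! × (65) × (66) ≡ -1 mod 67. So (64)! ≡ -1 × [(66)(65)]^(-1) ≡ 33 mod 67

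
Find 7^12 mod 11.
Using Fermat: 7^{10} ≡ 1 mod 11. 12 ≡ 2 mod 10. So 7^{12} ≡ 7^{2} ≡ 5 mod 11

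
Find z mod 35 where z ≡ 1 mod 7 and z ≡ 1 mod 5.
M = 7 × 5 = 35. M₁ = 5, y₁ ≡ 3 mod 7. M₂ = 7, y₂ ≡ 3 mod 5. z = 1×5×3 + 1×7×3 ≡ 1 mod 35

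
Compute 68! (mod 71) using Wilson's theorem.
(70)! = (68)! × (69) × (70) ≡ -1 (mod 71). So (68)! ≡ -1 × [(70)(69)]^(-1) ≡ 35 (mod 71)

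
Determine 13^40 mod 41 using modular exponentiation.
Using Fermat: 13^{40} ≡ 1 mod 41. 40 ≡ 0 mod 40. So 13^{40} ≡ 13^{0} ≡ 1 mod 41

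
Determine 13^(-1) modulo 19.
Since 19 is prime, by Fermat 13^(-1) ≡ 13^{17} ≡ 3 mod 19. Verify: 13 × 3 = 39 ≡ 1 mod 19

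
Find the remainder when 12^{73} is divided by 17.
By Fermat: 12^{16} ≡ 1 mod 17. 73 = 4×16 + 9. So 12^{73} ≡ 12^{9} ≡ 5 mod 17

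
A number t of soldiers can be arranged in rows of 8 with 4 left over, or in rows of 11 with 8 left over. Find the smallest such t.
M = 8 × 11 = 88. M₁ = 11, y₁ ≡ 3 (mod 8). M₂ = 8, y₂ ≡ 7 (mod 11). t = 4×11×3 + 8×8×7 ≡ 52 (mod 88)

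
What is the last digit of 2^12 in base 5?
Using Fermat: 2^{4} ≡ 1 mod 5. 12 ≡ 0 mod 4. So 2^{12} ≡ 2^{0} ≡ 1 mod 5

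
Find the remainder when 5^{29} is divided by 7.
By Fermat: 5^{6} ≡ 1 (mod 7). 29 = 4×6 + 5. So 5^{29} ≡ 5^{5} ≡ 3 (mod 7)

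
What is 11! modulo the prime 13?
(12)! = (11)! × (12) ≡ -1 (mod 13). So (11)! ≡ -1 × (12)^(-1) ≡ (-1)×(-1) = 1 (mod 13)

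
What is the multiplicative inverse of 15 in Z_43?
Since 43 is prime, by Fermat 15^(-1) ≡ 15^{41} ≡ 23 (mod 43). Verify: 15 × 23 = 345 ≡ 1 (mod 43)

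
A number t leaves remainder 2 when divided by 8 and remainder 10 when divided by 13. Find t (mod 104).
M = 8 × 13 = 104. M₁ = 13, y₁ ≡ 5 (mod 8). M₂ = 8, y₂ ≡ 5 (mod 13). t = 2×13×5 + 10×8×5 ≡ 10 (mod 104)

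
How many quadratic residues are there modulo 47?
The squaring map on Z_47* is 2-to-1, so there are (46)/2 = 23 QRs.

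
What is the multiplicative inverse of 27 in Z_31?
Since 31 is prime, by Fermat 27^(-1) ≡ 27^{29} ≡ 23 mod 31. Verify: 27 × 23 = 621 ≡ 1 mod 31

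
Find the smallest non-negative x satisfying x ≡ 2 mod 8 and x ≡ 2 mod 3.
M = 8 × 3 = 24. M₁ = 3, y₁ ≡ 3 mod 8. M₂ = 8, y₂ ≡ 2 mod 3. x = 2×3×3 + 2×8×2 ≡ 2 mod 24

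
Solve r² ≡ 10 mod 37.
The square roots of 10 mod 37 are 26 and 11. Verify: 26² = 676 ≡ 10 mod 37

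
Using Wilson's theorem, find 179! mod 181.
(180)! = (179)! × (180) ≡ -1 mod 181. So (179)! ≡ -1 × (180)^(-1) ≡ (-1)×(-1) = 1 mod 181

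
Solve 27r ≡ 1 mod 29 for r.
Since 29 is prime, by Fermat 27^(-1) ≡ 27^{27} ≡ 14 mod 29. Verify: 27 × 14 = 378 ≡ 1 mod 29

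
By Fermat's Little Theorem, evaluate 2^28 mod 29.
By Fermat's Little Theorem, 2^{28} ≡ 1 (mod 29) since 29 is prime and gcd(2, 29) = 1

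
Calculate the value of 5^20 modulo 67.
By repeated squaring (mod 67): 5^{1}≡5, 5^{2}≡25, 5^{4}≡22, 5^{8}≡15, 5^{16}≡24. Then 5^{20} = 5^{16+4} ≡ 24 × 22 ≡ 59 (mod 67)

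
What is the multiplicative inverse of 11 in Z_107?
Since 107 is prime, by Fermat 11^(-1) ≡ 11^{105} ≡ 39 (mod 107). Verify: 11 × 39 = 429 ≡ 1 (mod 107)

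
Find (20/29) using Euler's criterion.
(20/29) = 20^{14} mod 29 = 1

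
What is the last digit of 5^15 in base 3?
Using Fermat: 5^{2} ≡ 1 (mod 3). 15 ≡ 1 (mod 2). So 5^{15} ≡ 5^{1} ≡ 2 (mod 3)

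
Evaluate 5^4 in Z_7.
5^{4} = 625 ≡ 2 (mod 7)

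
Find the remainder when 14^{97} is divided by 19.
By Fermat: 14^{18} ≡ 1 mod 19. 97 = 5×18 + 7. So 14^{97} ≡ 14^{7} ≡ 3 mod 19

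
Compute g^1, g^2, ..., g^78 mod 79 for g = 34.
34^1, 34^2, ..., 34^{78} mod 79: [34, 50, 41, 51, 75, 22, 37, 73, 33, 16, 70, 10, 24, 26, 15, 36, 39, 62, 54, 19, 14, 2, 68, 21, 3, 23, 71, 44, 74, 67, 66, 32, 61, 20, 48, 52, 30, 72, 78, 45, 29, 38, 28, 4, 57, 42, 6, 46, 63, 9, 69, 55, 53, 64, 43, 40, 17, 25, 60, 65, 77, 11, 58, 76, 56, 8, 35, 5, 12, 13, 47, 18, 59, 31, 27, 49, 7, 1]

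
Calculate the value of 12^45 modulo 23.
Using Fermat: 12^{22} ≡ 1 (mod 23). 45 ≡ 1 (mod 22). So 12^{45} ≡ 12^{1} ≡ 12 (mod 23)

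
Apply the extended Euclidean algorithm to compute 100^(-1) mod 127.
Extended GCD: 100(47) + 127(-37) = 1. So 100^(-1) ≡ 47 (mod 127). Verify: 100 × 47 = 4700 ≡ 1 (mod 127)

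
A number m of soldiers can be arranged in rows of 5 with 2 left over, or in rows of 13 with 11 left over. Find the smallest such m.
M = 5 × 13 = 65. M₁ = 13, y₁ ≡ 2 (mod 5). M₂ = 5, y₂ ≡ 8 (mod 13). m = 2×13×2 + 11×5×8 ≡ 37 (mod 65)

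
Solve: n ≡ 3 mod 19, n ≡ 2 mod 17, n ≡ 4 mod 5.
M = 19 × 17 × 5 = 1615. M₁ = 85, y₁ ≡ 17 mod 19. M₂ = 95, y₂ ≡ 12 mod 17. M₃ = 323, y₃ ≡ 2 mod 5. n = 3×85×17 + 2×95×12 + 4×323×2 ≡ 1124 mod 1615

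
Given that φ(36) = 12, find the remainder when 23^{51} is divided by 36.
By Euler: 23^{12} ≡ 1 mod 36 since gcd(23, 36) = 1. 51 = 4×12 + 3. So 23^{51} ≡ 23^{3} ≡ 35 mod 36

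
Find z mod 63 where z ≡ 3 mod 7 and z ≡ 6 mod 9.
M = 7 × 9 = 63. M₁ = 9, y₁ ≡ 4 mod 7. M₂ = 7, y₂ ≡ 4 mod 9. z = 3×9×4 + 6×7×4 ≡ 24 mod 63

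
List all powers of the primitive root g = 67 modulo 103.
67^1, 67^2, ..., 67^{102} mod 103: [67, 60, 3, 98, 77, 9, 88, 25, 27, 58, 75, 81, 71, 19, 37, 7, 57, 8, 21, 68, 24, 63, 101, 72, 86, 97, 10, 52, 85, 30, 53, 49, 90, 56, 44, 64, 65, 29, 89, 92, 87, 61, 70, 55, 80, 4, 62, 34, 12, 83, 102, 36, 43, 100, 5, 26, 94, 15, 78, 76, 45, 28, 22, 32, 84, 66, 96, 46, 95, 82, 35, 79, 40, 2, 31, 17, 6, 93, 51, 18, 73, 50, 54, 13, 47, 59, 39, 38, 74, 14, 11, 16, 42, 33, 48, 23, 99, 41, 69, 91, 20, 1]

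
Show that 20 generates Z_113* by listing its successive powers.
20^1, 20^2, ..., 20^{112} mod 113: [20, 61, 90, 105, 66, 77, 71, 64, 37, 62, 110, 53, 43, 69, 24, 28, 108, 13, 34, 2, 40, 9, 67, 97, 19, 41, 29, 15, 74, 11, 107, 106, 86, 25, 48, 56, 103, 26, 68, 4, 80, 18, 21, 81, 38, 82, 58, 30, 35, 22, 101, 99, 59, 50, 96, 112, 93, 52, 23, 8, 47, 36, 42, 49, 76, 51, 3, 60, 70, 44, 89, 85, 5, 100, 79, 111, 73, 104, 46, 16, 94, 72, 84, 98, 39, 102, 6, 7, 27, 88, 65, 57, 10, 87, 45, 109, 33, 95, 92, 32, 75, 31, 55, 83, 78, 91, 12, 14, 54, 63, 17, 1]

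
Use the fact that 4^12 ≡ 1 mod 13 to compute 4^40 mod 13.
By Fermat: 4^{12} ≡ 1 mod 13. 40 = 3×12 + 4. So 4^{40} ≡ 4^{4} ≡ 9 mod 13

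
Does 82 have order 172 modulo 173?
ord_173(82) divides 172. For each prime q|172: 82^{86}≡172, 82^{4}≡10, none ≡ 1. So 82 has order 172 and is a primitive root mod 173.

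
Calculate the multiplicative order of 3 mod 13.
Powers of 3 mod 13: 3^1≡3, 3^2≡9, 3^3≡1. ord_13(3) = 3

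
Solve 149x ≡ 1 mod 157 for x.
Since 157 is prime, by Fermat 149^(-1) ≡ 149^{155} ≡ 98 mod 157. Verify: 149 × 98 = 14602 ≡ 1 mod 157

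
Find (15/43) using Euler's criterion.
(15/43) = 15^{21} mod 43 = 1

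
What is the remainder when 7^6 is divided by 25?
By repeated squaring (mod 25): 7^{1}≡7, 7^{2}≡24, 7^{4}≡1. Then 7^{6} = 7^{4+2} ≡ 1 × 24 ≡ 24 (mod 25)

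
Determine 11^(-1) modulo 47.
Since 47 is prime, by Fermat 11^(-1) ≡ 11^{45} ≡ 30 (mod 47). Verify: 11 × 30 = 330 ≡ 1 (mod 47)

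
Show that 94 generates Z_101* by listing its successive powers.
94^1, 94^2, ..., 94^{100} mod 101: [94, 49, 61, 78, 60, 85, 11, 24, 34, 65, 50, 54, 26, 20, 62, 71, 8, 45, 89, 84, 18, 76, 74, 88, 91, 70, 15, 97, 28, 6, 59, 92, 63, 64, 57, 5, 66, 43, 2, 87, 98, 21, 55, 19, 69, 22, 48, 68, 29, 100, 7, 52, 40, 23, 41, 16, 90, 77, 67, 36, 51, 47, 75, 81, 39, 30, 93, 56, 12, 17, 83, 25, 27, 13, 10, 31, 86, 4, 73, 95, 42, 9, 38, 37, 44, 96, 35, 58, 99, 14, 3, 80, 46, 82, 32, 79, 53, 33, 72, 1]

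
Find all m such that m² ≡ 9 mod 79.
The square roots of 9 mod 79 are 76 and 3. Verify: 76² = 5776 ≡ 9 mod 79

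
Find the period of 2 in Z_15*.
Powers of 2 mod 15: 2^1≡2, 2^2≡4, 2^3≡8, 2^4≡1. So the order of 2 is 4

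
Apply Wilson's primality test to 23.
(22)! mod 23 = 22. Since 22 ≡ -1 (mod 23), 23 is prime.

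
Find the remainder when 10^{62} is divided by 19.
By Fermat: 10^{18} ≡ 1 mod 19. 62 = 3×18 + 8. So 10^{62} ≡ 10^{8} ≡ 17 mod 19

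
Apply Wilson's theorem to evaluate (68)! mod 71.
(70)! = (68)! × (69) × (70) ≡ -1 (mod 71). So (68)! ≡ -1 × [(70)(69)]^(-1) ≡ 35 (mod 71)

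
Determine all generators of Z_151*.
There are φ(150) = 40 primitive roots mod 151: {6, 7, 12, 13, 14, 15, 30, 35, 48, 51, 52, 54, 56, 61, 63, 71, 77, 82, 89, 93, 96, 102, 104, 106, 108, 109, 111, 112, 114, 115, 117, 120, 126, 129, 130, 133, 134, 140, 141, 146}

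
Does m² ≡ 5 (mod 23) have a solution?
By Euler's criterion: 5^{11} ≡ 22 (mod 23). Since this equals -1 (≡ 22), 5 is not a QR.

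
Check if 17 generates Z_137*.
17^{68} ≡ 1 (mod 137) and 68 < 136, so ord_137(17) = 68 ≠ 136 and 17 is not a primitive root.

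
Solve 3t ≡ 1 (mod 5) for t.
Since 5 is prime, by Fermat 3^(-1) ≡ 3^{3} ≡ 2 (mod 5). Verify: 3 × 2 = 6 ≡ 1 (mod 5)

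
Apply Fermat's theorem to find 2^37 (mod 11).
By Fermat: 2^{10} ≡ 1 (mod 11). 37 = 3×10 + 7. So 2^{37} ≡ 2^{7} ≡ 7 (mod 11)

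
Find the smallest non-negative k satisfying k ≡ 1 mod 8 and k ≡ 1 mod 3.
M = 8 × 3 = 24. M₁ = 3, y₁ ≡ 3 mod 8. M₂ = 8, y₂ ≡ 2 mod 3. k = 1×3×3 + 1×8×2 ≡ 1 mod 24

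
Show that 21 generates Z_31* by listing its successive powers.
21^1, 21^2, ..., 21^{30} mod 31: [21, 7, 23, 18, 6, 2, 11, 14, 15, 5, 12, 4, 22, 28, 30, 10, 24, 8, 13, 25, 29, 20, 17, 16, 26, 19, 27, 9, 3, 1]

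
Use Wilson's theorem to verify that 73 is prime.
(72)! mod 73 = 72. Since this equals -1 (mod 73), Wilson confirms 73 is prime.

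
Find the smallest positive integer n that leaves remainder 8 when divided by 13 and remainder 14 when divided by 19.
M = 13 × 19 = 247. M₁ = 19, y₁ ≡ 11 (mod 13). M₂ = 13, y₂ ≡ 3 (mod 19). n = 8×19×11 + 14×13×3 ≡ 242 (mod 247)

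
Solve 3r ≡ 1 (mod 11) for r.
Since 11 is prime, by Fermat 3^(-1) ≡ 3^{9} ≡ 4 (mod 11). Verify: 3 × 4 = 12 ≡ 1 (mod 11)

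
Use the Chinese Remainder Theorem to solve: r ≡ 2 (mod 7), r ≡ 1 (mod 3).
M = 7 × 3 = 21. M₁ = 3, y₁ ≡ 5 (mod 7). M₂ = 7, y₂ ≡ 1 (mod 3). r = 2×3×5 + 1×7×1 ≡ 16 (mod 21)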